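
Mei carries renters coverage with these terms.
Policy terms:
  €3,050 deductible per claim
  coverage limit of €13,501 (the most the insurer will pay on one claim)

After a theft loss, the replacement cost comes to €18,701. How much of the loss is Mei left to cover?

Subtract the deductible: €18,701 − €3,050 = €15,651.
€15,651 exceeds the €13,501 limit, so the insurer pays the limit: €13,501.
The tenant bears the rest of the original loss: €18,701 − €13,501 = €5,200.

€5,200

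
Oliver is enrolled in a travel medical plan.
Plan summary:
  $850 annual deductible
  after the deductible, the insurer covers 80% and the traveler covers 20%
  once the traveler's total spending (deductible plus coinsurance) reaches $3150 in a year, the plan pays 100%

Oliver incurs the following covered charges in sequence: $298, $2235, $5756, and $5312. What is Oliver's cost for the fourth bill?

Claim 1 — $298: fully absorbed by the deductible. Traveler pays $298; OOP now $298.
Claim 2 — $2235: deductible takes $552, $1683 remains; traveler's 20% is $336.60. Traveler pays $888.60; OOP now $1186.60.
Claim 3 — $5756: 20% coinsurance on $5756 = $1151.20. Traveler pays $1151.20; OOP now $2337.80.
Claim 4 — $5312: 20% coinsurance on $5312 = $1062.40. That would push OOP to $3400.20, over the $3150 cap, so traveler pays $3150 − $2337.80 = $812.20.

$812.20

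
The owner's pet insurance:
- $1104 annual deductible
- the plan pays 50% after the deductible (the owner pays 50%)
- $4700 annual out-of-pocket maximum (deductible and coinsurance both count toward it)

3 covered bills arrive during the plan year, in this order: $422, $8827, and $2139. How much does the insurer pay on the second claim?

#1 ($422): fully absorbed by the deductible. Owner pays $422; OOP now $422. Insurer: $422 − $422 = $0.
#2 ($8827): deductible takes $682, $8145 remains; 50% of $8145 = $4072.50. Deductible plus coinsurance: $682 + $4072.50 = $4754.50. OOP would hit $5176.50 > $4700, so the cap limits the owner to $4700 − $422 = $4278. Insurer: $8827 − $4278 = $4549.

$4549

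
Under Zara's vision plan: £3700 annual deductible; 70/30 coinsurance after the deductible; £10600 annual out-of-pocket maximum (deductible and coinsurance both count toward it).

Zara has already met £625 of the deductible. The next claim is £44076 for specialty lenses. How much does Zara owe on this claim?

£9975

Deductible still to meet: £3700 − £625 = £3075.
After the £3075 deductible portion, £44076 − £3075 = £41001 is subject to coinsurance.
30% of £41001 = £12300.30 falls to the member.
Member responsibility before any cap: £3075 + £12300.30 = £15375.30.
That would bring total out-of-pocket to £16000.30, past the £10600 cap. The member is capped at £10600 − £625 = £9975 on this claim.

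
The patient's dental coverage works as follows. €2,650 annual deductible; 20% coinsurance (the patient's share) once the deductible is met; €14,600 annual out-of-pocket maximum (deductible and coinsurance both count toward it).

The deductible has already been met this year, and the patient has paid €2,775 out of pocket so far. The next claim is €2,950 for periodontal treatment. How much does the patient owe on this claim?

With the deductible met, the entire €2,950 is subject to coinsurance.
Patient's 20% share of €2,950 is €590.
Year-to-date out-of-pocket becomes €2,775 + €590 = €3,365, still under the €14,600 maximum, so no cap applies.

€590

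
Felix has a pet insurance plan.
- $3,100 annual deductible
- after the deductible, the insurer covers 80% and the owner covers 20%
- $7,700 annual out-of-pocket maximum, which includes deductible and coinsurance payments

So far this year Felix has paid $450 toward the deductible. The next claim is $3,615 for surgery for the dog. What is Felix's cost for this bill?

$2,843

Remaining deductible: $3,100 − $450 = $2,650.
That leaves $3,615 − $2,650 = $965 for coinsurance.
Owner's 20% share of $965 is $193.
Owner responsibility before any cap: $2,650 + $193 = $2,843.
Cumulative spending $450 + $2,843 = $3,293 stays under the $7,700 maximum.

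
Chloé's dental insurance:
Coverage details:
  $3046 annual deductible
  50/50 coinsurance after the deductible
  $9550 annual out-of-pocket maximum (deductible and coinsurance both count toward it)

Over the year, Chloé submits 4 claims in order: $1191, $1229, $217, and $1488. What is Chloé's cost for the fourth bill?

$948.50

Bill 1, $1191: entire amount goes to the deductible. Cost to patient: $1191. OOP to date $1191.
Bill 2, $1229: entire amount goes to the deductible. Cost to patient: $1229. OOP to date $2420.
Bill 3, $217: entire amount goes to the deductible. Patient pays $217; OOP now $2637.
Bill 4, $1488: deductible takes $409, $1079 remains; 50% of $1079 = $539.50. Patient pays $948.50; OOP now $3585.50.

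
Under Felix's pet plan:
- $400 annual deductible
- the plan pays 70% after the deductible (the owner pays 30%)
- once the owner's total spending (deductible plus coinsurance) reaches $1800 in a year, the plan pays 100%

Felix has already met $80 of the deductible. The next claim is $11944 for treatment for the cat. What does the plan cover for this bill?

$80 of the $400 deductible is already met, leaving $320.
After the $320 deductible portion, $11944 − $320 = $11624 is subject to coinsurance.
Coinsurance: $11624 × 30% = $3487.20.
That puts the owner's cost at $320 + $3487.20 = $3807.20 before any cap.
That would bring total out-of-pocket to $3887.20, past the $1800 cap. The owner is capped at $1800 − $80 = $1720 on this claim.
Insurer pays the balance: $11944 − $1720 = $10224.

$10224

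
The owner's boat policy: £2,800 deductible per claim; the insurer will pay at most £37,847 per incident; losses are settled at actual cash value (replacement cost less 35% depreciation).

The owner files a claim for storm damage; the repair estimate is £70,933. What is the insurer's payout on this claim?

At 35% depreciation, ACV = £70,933 − £24,826.55 = £46,106.45.
Subtract the deductible: £46,106.45 − £2,800 = £43,306.45.
The £37,847 per-incident cap binds; insurer pays £37,847.

£37,847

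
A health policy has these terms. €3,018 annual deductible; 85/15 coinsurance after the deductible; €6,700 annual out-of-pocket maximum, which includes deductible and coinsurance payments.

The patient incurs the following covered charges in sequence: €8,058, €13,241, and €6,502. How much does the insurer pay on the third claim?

Claim 1 — €8,058: deductible takes €3,018, €5,040 remains; patient's 15% is €756. Cost to patient: €3,774. OOP to date €3,774. Plan pays €8,058 − €3,774 = €4,284.
Claim 2 — €13,241: deductible met; 15% of €13,241 = €1,986.15. Patient owes €1,986.15 (running OOP €5,760.15). Insurer: €13,241 − €1,986.15 = €11,254.85.
Claim 3 — €6,502: deductible already satisfied, so patient's share is 15% × €6,502 = €975.30. Adding that to €5,760.15 gives €6,735.45, past the €6,700 cap; patient pays only €6,700 − €5,760.15 = €939.85. Plan pays €6,502 − €939.85 = €5,562.15.

€5,562.15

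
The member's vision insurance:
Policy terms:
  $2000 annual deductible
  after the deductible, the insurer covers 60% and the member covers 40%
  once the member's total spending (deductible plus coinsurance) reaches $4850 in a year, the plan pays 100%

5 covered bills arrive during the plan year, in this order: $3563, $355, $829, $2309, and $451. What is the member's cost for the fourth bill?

Claim 1 ($3563): deductible takes $2000, $1563 remains; coinsurance $1563 × 40% = $625.20. Member pays $2625.20; OOP now $2625.20.
Claim 2 ($355): 40% coinsurance on $355 = $142. Member owes $142 (running OOP $2767.20).
Claim 3 ($829): 40% coinsurance on $829 = $331.60. Member owes $331.60 (running OOP $3098.80).
Claim 4 ($2309): 40% coinsurance on $2309 = $923.60. Member pays $923.60; OOP now $4022.40.

$923.60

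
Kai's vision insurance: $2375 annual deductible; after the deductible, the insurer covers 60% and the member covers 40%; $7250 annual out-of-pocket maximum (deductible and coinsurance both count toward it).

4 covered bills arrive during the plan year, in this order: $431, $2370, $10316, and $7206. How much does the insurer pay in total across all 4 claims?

Claim 1 ($431): entire amount goes to the deductible. Member pays $431; OOP now $431. Insurer: $431 − $431 = $0.
Claim 2 ($2370): deductible takes $1944, $426 remains; member's 40% is $170.40. Member pays $2114.40; OOP now $2545.40. Insurer: $2370 − $2114.40 = $255.60.
Claim 3 ($10316): deductible met; 40% of $10316 = $4126.40. Member owes $4126.40 (running OOP $6671.80). Insurer: $10316 − $4126.40 = $6189.60.
Claim 4 ($7206): 40% coinsurance on $7206 = $2882.40. That would push OOP to $9554.20, over the $7250 cap, so member pays $7250 − $6671.80 = $578.20. Insurer: $7206 − $578.20 = $6627.80.
Insurer total: $0 + $255.60 + $6189.60 + $6627.80 = $13073.

$13073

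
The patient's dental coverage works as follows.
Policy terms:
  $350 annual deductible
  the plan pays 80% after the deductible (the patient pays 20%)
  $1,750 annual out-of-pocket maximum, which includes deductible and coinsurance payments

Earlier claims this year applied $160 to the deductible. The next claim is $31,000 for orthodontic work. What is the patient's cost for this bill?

$1,590

Deductible still to meet: $350 − $160 = $190.
After the $190 deductible portion, $31,000 − $190 = $30,810 is subject to coinsurance.
Patient's 20% share of $30,810 is $6,162.
Patient responsibility before any cap: $190 + $6,162 = $6,352.
Year-to-date out-of-pocket would reach $160 + $6,352 = $6,512, above the $1,750 maximum, so the patient pays only $1,750 − $160 = $1,590.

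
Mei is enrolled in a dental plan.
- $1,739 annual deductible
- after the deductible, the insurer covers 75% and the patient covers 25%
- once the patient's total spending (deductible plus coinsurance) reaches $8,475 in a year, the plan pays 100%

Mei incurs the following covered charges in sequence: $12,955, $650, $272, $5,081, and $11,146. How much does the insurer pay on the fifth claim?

#1 ($12,955): deductible takes $1,739, $11,216 remains; 25% of $11,216 = $2,804. Patient owes $4,543 (running OOP $4,543). Insurer: $12,955 − $4,543 = $8,412.
#2 ($650): deductible met; 25% of $650 = $162.50. Patient pays $162.50; OOP now $4,705.50. Insurer: $650 − $162.50 = $487.50.
#3 ($272): 25% coinsurance on $272 = $68. Cost to patient: $68. OOP to date $4,773.50. Insurer: $272 − $68 = $204.
#4 ($5,081): deductible already satisfied, so patient's share is 25% × $5,081 = $1,270.25. Patient owes $1,270.25 (running OOP $6,043.75). Plan pays $5,081 − $1,270.25 = $3,810.75.
#5 ($11,146): deductible met; 25% of $11,146 = $2,786.50. Adding that to $6,043.75 gives $8,830.25, past the $8,475 cap; patient pays only $8,475 − $6,043.75 = $2,431.25. Plan pays $11,146 − $2,431.25 = $8,714.75.

$8,714.75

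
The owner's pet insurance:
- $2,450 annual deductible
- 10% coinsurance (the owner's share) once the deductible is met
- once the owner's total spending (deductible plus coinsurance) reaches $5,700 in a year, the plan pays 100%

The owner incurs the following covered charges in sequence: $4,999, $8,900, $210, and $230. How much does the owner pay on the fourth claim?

$23

Bill 1, $4,999: deductible takes $2,450, $2,549 remains; owner's 10% is $254.90. Owner owes $2,704.90 (running OOP $2,704.90).
Bill 2, $8,900: deductible met; 10% of $8,900 = $890. Owner pays $890; OOP now $3,594.90.
Bill 3, $210: deductible already satisfied, so owner's share is 10% × $210 = $21. Owner pays $21; OOP now $3,615.90.
Bill 4, $230: deductible met; 10% of $230 = $23. Owner pays $23; OOP now $3,638.90.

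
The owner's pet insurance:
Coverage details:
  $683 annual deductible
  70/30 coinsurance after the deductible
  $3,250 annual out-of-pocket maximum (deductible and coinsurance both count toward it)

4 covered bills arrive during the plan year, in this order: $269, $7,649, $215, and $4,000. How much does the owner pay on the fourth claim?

$332

Claim 1 — $269: all of it applies to the deductible. Cost to owner: $269. OOP to date $269.
Claim 2 — $7,649: deductible takes $414, $7,235 remains; owner's 30% is $2,170.50. Cost to owner: $2,584.50. OOP to date $2,853.50.
Claim 3 — $215: 30% coinsurance on $215 = $64.50. Cost to owner: $64.50. OOP to date $2,918.
Claim 4 — $4,000: deductible met; 30% of $4,000 = $1,200. That would push OOP to $4,118, over the $3,250 cap, so owner pays $3,250 − $2,918 = $332.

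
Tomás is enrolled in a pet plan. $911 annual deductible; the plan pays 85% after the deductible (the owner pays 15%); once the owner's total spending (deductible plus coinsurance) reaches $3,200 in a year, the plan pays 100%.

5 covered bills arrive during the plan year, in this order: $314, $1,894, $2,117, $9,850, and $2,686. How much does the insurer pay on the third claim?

Claim 1 ($314): entire amount goes to the deductible. Owner pays $314; OOP now $314. Insurer: $314 − $314 = $0.
Claim 2 ($1,894): deductible takes $597, $1,297 remains; coinsurance $1,297 × 15% = $194.55. Owner pays $791.55; OOP now $1,105.55. Plan pays $1,894 − $791.55 = $1,102.45.
Claim 3 ($2,117): 15% coinsurance on $2,117 = $317.55. Cost to owner: $317.55. OOP to date $1,423.10. Insurer: $2,117 − $317.55 = $1,799.45.

$1,799.45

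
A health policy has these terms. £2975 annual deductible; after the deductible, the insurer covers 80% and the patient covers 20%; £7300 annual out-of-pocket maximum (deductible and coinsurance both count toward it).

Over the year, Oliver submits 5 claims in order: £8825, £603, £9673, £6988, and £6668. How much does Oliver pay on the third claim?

Claim 1 (£8825): deductible takes £2975, £5850 remains; coinsurance £5850 × 20% = £1170. Cost to patient: £4145. OOP to date £4145.
Claim 2 (£603): deductible met; 20% of £603 = £120.60. Cost to patient: £120.60. OOP to date £4265.60.
Claim 3 (£9673): 20% coinsurance on £9673 = £1934.60. Cost to patient: £1934.60. OOP to date £6200.20.

£1934.60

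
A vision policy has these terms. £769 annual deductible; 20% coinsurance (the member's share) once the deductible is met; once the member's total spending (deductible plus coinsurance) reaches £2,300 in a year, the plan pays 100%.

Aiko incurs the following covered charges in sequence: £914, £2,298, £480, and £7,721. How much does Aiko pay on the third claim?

£96

Bill 1, £914: deductible takes £769, £145 remains; 20% of £145 = £29. Cost to member: £798. OOP to date £798.
Bill 2, £2,298: deductible already satisfied, so member's share is 20% × £2,298 = £459.60. Member pays £459.60; OOP now £1,257.60.
Bill 3, £480: 20% coinsurance on £480 = £96. Member pays £96; OOP now £1,353.60.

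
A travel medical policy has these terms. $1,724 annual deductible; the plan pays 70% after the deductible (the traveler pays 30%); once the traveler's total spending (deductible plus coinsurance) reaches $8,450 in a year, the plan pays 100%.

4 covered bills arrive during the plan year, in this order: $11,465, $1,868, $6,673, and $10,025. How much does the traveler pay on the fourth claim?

$1,241.40

Claim 1 ($11,465): $1,724 to deductible, leaving $9,741; traveler's 30% is $2,922.30. Cost to traveler: $4,646.30. OOP to date $4,646.30.
Claim 2 ($1,868): 30% coinsurance on $1,868 = $560.40. Traveler pays $560.40; OOP now $5,206.70.
Claim 3 ($6,673): deductible met; 30% of $6,673 = $2,001.90. Traveler pays $2,001.90; OOP now $7,208.60.
Claim 4 ($10,025): deductible already satisfied, so traveler's share is 30% × $10,025 = $3,007.50. Adding that to $7,208.60 gives $10,216.10, past the $8,450 cap; traveler pays only $8,450 − $7,208.60 = $1,241.40.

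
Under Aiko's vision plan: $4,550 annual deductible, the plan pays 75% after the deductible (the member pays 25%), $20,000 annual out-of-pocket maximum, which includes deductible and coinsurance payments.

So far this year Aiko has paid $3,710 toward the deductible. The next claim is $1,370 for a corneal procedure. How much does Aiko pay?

$972.50

Deductible still to meet: $4,550 − $3,710 = $840.
The remaining $530 (= $1,370 − $840) moves to coinsurance.
25% of $530 = $132.50 falls to the member.
Member responsibility before any cap: $840 + $132.50 = $972.50.
Year-to-date out-of-pocket becomes $3,710 + $972.50 = $4,682.50, still under the $20,000 maximum, so no cap applies.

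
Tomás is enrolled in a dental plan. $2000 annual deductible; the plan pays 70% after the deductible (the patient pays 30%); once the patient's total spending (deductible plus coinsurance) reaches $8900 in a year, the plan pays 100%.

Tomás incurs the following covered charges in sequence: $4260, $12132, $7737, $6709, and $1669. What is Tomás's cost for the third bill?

$2321.10

#1 ($4260): deductible takes $2000, $2260 remains; patient's 30% is $678. Patient pays $2678; OOP now $2678.
#2 ($12132): 30% coinsurance on $12132 = $3639.60. Cost to patient: $3639.60. OOP to date $6317.60.
#3 ($7737): 30% coinsurance on $7737 = $2321.10. Cost to patient: $2321.10. OOP to date $8638.70.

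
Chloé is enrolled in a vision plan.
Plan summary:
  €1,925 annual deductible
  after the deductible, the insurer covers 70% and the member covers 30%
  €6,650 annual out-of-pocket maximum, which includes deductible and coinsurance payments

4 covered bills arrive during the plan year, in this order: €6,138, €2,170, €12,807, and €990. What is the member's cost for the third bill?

€2,810.10

Claim 1 — €6,138: €1,925 finishes the deductible; €4,213 goes to coinsurance; coinsurance €4,213 × 30% = €1,263.90. Cost to member: €3,188.90. OOP to date €3,188.90.
Claim 2 — €2,170: deductible already satisfied, so member's share is 30% × €2,170 = €651. Cost to member: €651. OOP to date €3,839.90.
Claim 3 — €12,807: deductible already satisfied, so member's share is 30% × €12,807 = €3,842.10. OOP would hit €7,682 > €6,650, so the cap limits the member to €6,650 − €3,839.90 = €2,810.10.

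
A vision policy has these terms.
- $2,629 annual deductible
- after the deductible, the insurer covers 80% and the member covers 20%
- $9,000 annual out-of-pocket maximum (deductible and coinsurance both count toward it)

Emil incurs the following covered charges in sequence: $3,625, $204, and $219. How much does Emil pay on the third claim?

#1 ($3,625): $2,629 to deductible, leaving $996; 20% of $996 = $199.20. Member owes $2,828.20 (running OOP $2,828.20).
#2 ($204): deductible already satisfied, so member's share is 20% × $204 = $40.80. Member pays $40.80; OOP now $2,869.
#3 ($219): 20% coinsurance on $219 = $43.80. Member pays $43.80; OOP now $2,912.80.

$43.80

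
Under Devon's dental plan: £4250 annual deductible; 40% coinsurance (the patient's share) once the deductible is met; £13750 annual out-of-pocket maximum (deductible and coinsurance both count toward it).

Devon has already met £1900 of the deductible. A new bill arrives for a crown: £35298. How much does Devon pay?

Deductible still to meet: £4250 − £1900 = £2350.
The remaining £32948 (= £35298 − £2350) moves to coinsurance.
40% of £32948 = £13179.20 falls to the patient.
So the patient owes £2350 + £13179.20 = £15529.20 before any cap.
Adding £15529.20 to the £1900 already spent would give £17429.20, which exceeds the £13750 cap; the patient pays just £13750 − £1900 = £11850.

£11850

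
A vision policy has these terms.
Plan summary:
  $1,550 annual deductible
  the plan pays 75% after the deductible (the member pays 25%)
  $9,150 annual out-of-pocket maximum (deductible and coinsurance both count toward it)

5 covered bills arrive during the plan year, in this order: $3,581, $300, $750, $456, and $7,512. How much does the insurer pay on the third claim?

$562.50

Claim 1 ($3,581): deductible takes $1,550, $2,031 remains; 25% of $2,031 = $507.75. Member owes $2,057.75 (running OOP $2,057.75). Insurer: $3,581 − $2,057.75 = $1,523.25.
Claim 2 ($300): 25% coinsurance on $300 = $75. Cost to member: $75. OOP to date $2,132.75. Plan pays $300 − $75 = $225.
Claim 3 ($750): 25% coinsurance on $750 = $187.50. Cost to member: $187.50. OOP to date $2,320.25. Plan pays $750 − $187.50 = $562.50.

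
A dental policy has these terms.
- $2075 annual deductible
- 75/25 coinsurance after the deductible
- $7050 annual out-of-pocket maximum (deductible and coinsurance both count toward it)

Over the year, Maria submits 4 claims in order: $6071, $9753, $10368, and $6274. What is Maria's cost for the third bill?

$1537.75

Claim 1 — $6071: $2075 finishes the deductible; $3996 goes to coinsurance; 25% of $3996 = $999. Cost to patient: $3074. OOP to date $3074.
Claim 2 — $9753: deductible already satisfied, so patient's share is 25% × $9753 = $2438.25. Patient owes $2438.25 (running OOP $5512.25).
Claim 3 — $10368: deductible met; 25% of $10368 = $2592. Adding that to $5512.25 gives $8104.25, past the $7050 cap; patient pays only $7050 − $5512.25 = $1537.75.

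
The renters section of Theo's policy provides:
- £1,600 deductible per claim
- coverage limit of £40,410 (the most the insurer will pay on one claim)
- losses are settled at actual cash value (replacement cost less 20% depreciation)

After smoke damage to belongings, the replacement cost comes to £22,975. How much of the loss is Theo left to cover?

Actual cash value after 20% depreciation: £22,975 × 80% = £18,380.
Less the £1,600 deductible: £18,380 − £1,600 = £16,780.
That's under the £40,410 cap, so the insurer reimburses the full £16,780.
Tenant's share is the uncovered remainder: £22,975 − £16,780 = £6,195.

£6,195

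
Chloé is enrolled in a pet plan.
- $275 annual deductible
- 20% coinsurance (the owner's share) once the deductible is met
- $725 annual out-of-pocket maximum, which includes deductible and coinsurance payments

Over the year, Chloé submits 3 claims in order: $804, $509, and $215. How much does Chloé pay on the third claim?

$43

Claim 1 ($804): $275 finishes the deductible; $529 goes to coinsurance; 20% of $529 = $105.80. Owner owes $380.80 (running OOP $380.80).
Claim 2 ($509): 20% coinsurance on $509 = $101.80. Owner owes $101.80 (running OOP $482.60).
Claim 3 ($215): deductible already satisfied, so owner's share is 20% × $215 = $43. Owner pays $43; OOP now $525.60.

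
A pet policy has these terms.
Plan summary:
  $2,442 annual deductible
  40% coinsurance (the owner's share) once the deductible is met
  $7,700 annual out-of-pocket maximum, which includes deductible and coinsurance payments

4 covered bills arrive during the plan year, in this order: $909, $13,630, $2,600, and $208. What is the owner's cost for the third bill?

$419.20

Bill 1, $909: all of it applies to the deductible. Cost to owner: $909. OOP to date $909.
Bill 2, $13,630: deductible takes $1,533, $12,097 remains; coinsurance $12,097 × 40% = $4,838.80. Owner owes $6,371.80 (running OOP $7,280.80).
Bill 3, $2,600: 40% coinsurance on $2,600 = $1,040. Adding that to $7,280.80 gives $8,320.80, past the $7,700 cap; owner pays only $7,700 − $7,280.80 = $419.20.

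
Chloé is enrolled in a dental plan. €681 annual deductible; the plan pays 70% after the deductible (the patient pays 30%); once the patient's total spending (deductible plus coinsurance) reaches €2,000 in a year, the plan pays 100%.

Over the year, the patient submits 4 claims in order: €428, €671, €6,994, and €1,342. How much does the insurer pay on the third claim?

Bill 1, €428: entire amount goes to the deductible. Patient owes €428 (running OOP €428). Insurer: €428 − €428 = €0.
Bill 2, €671: €253 finishes the deductible; €418 goes to coinsurance; 30% of €418 = €125.40. Patient owes €378.40 (running OOP €806.40). Insurer: €671 − €378.40 = €292.60.
Bill 3, €6,994: 30% coinsurance on €6,994 = €2,098.20. That would push OOP to €2,904.60, over the €2,000 cap, so patient pays €2,000 − €806.40 = €1,193.60. Plan pays €6,994 − €1,193.60 = €5,800.40.

€5,800.40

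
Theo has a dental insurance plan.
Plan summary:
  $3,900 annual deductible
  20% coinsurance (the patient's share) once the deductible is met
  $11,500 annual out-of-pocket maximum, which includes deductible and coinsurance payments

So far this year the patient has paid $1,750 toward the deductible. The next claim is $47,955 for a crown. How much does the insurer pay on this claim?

Remaining deductible: $3,900 − $1,750 = $2,150.
That leaves $47,955 − $2,150 = $45,805 for coinsurance.
Coinsurance: $45,805 × 20% = $9,161.
Patient responsibility before any cap: $2,150 + $9,161 = $11,311.
Adding $11,311 to the $1,750 already spent would give $13,061, which exceeds the $11,500 cap; the patient pays just $11,500 − $1,750 = $9,750.
The insurer covers the remainder: $47,955 − $9,750 = $38,205.

$38,205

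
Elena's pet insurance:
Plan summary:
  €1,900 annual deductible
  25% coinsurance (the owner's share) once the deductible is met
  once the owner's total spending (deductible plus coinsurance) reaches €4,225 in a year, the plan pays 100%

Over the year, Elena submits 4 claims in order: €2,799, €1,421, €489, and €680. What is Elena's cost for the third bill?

Claim 1 — €2,799: €1,900 finishes the deductible; €899 goes to coinsurance; owner's 25% is €224.75. Cost to owner: €2,124.75. OOP to date €2,124.75.
Claim 2 — €1,421: 25% coinsurance on €1,421 = €355.25. Cost to owner: €355.25. OOP to date €2,480.
Claim 3 — €489: deductible met; 25% of €489 = €122.25. Owner pays €122.25; OOP now €2,602.25.

€122.25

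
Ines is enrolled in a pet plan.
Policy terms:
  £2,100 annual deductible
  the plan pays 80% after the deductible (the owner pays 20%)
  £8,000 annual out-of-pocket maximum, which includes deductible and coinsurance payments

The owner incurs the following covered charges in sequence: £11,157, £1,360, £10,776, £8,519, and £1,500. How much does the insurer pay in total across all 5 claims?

£25,312

Claim 1 (£11,157): £2,100 to deductible, leaving £9,057; 20% of £9,057 = £1,811.40. Cost to owner: £3,911.40. OOP to date £3,911.40. Insurer: £11,157 − £3,911.40 = £7,245.60.
Claim 2 (£1,360): deductible already satisfied, so owner's share is 20% × £1,360 = £272. Cost to owner: £272. OOP to date £4,183.40. Plan pays £1,360 − £272 = £1,088.
Claim 3 (£10,776): deductible met; 20% of £10,776 = £2,155.20. Owner owes £2,155.20 (running OOP £6,338.60). Plan pays £10,776 − £2,155.20 = £8,620.80.
Claim 4 (£8,519): deductible already satisfied, so owner's share is 20% × £8,519 = £1,703.80. Adding that to £6,338.60 gives £8,042.40, past the £8,000 cap; owner pays only £8,000 − £6,338.60 = £1,661.40. Plan pays £8,519 − £1,661.40 = £6,857.60.
Claim 5 (£1,500): 20% coinsurance on £1,500 = £300. Adding that to £8,000 gives £8,300, past the £8,000 cap; owner pays only £8,000 − £8,000 = £0. Insurer: £1,500 − £0 = £1,500.
Insurer total: £7,245.60 + £1,088 + £8,620.80 + £6,857.60 + £1,500 = £25,312.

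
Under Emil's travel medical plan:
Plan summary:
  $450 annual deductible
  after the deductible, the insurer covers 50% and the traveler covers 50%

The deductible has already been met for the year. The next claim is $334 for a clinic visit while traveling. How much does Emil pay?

$167

With the deductible met, the entire $334 is subject to coinsurance.
50% of $334 = $167 falls to the traveler.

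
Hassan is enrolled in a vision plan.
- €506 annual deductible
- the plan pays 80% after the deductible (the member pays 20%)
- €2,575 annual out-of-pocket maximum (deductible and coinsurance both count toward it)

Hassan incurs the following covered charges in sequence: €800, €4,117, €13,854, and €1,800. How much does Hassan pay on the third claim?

Claim 1 — €800: €506 to deductible, leaving €294; 20% of €294 = €58.80. Member owes €564.80 (running OOP €564.80).
Claim 2 — €4,117: deductible met; 20% of €4,117 = €823.40. Cost to member: €823.40. OOP to date €1,388.20.
Claim 3 — €13,854: deductible met; 20% of €13,854 = €2,770.80. Adding that to €1,388.20 gives €4,159, past the €2,575 cap; member pays only €2,575 − €1,388.20 = €1,186.80.

€1,186.80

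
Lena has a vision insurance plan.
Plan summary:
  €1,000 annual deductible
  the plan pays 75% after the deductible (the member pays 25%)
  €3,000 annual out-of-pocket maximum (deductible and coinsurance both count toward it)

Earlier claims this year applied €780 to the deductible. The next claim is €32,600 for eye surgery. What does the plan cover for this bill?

€30,380

€780 of the €1,000 deductible is already met, leaving €220.
That leaves €32,600 − €220 = €32,380 for coinsurance.
Member's 25% share of €32,380 is €8,095.
That puts the member's cost at €220 + €8,095 = €8,315 before any cap.
Year-to-date out-of-pocket would reach €780 + €8,315 = €9,095, above the €3,000 maximum, so the member pays only €3,000 − €780 = €2,220.
The insurer covers the remainder: €32,600 − €2,220 = €30,380.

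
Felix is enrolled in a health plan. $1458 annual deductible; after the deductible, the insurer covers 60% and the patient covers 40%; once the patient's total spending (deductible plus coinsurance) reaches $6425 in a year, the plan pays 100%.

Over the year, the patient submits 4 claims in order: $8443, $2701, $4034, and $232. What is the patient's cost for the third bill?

$1092.60

#1 ($8443): deductible takes $1458, $6985 remains; 40% of $6985 = $2794. Patient owes $4252 (running OOP $4252).
#2 ($2701): deductible met; 40% of $2701 = $1080.40. Cost to patient: $1080.40. OOP to date $5332.40.
#3 ($4034): deductible already satisfied, so patient's share is 40% × $4034 = $1613.60. Adding that to $5332.40 gives $6946, past the $6425 cap; patient pays only $6425 − $5332.40 = $1092.60.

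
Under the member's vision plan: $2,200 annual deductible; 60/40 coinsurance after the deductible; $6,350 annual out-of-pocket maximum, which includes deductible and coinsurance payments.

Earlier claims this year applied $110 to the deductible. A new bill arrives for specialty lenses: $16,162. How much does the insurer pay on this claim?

$9,922

Remaining deductible: $2,200 − $110 = $2,090.
After the $2,090 deductible portion, $16,162 − $2,090 = $14,072 is subject to coinsurance.
40% of $14,072 = $5,628.80 falls to the member.
So the member owes $2,090 + $5,628.80 = $7,718.80 before any cap.
That would bring total out-of-pocket to $7,828.80, past the $6,350 cap. The member is capped at $6,350 − $110 = $6,240 on this claim.
Insurer pays the balance: $16,162 − $6,240 = $9,922.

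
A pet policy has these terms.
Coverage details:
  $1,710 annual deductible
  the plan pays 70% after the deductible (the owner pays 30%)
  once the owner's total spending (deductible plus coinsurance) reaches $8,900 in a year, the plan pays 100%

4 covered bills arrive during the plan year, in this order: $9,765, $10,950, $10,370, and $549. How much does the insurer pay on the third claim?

$8,881.50

#1 ($9,765): deductible takes $1,710, $8,055 remains; coinsurance $8,055 × 30% = $2,416.50. Owner pays $4,126.50; OOP now $4,126.50. Plan pays $9,765 − $4,126.50 = $5,638.50.
#2 ($10,950): deductible already satisfied, so owner's share is 30% × $10,950 = $3,285. Cost to owner: $3,285. OOP to date $7,411.50. Plan pays $10,950 − $3,285 = $7,665.
#3 ($10,370): 30% coinsurance on $10,370 = $3,111. Adding that to $7,411.50 gives $10,522.50, past the $8,900 cap; owner pays only $8,900 − $7,411.50 = $1,488.50. Insurer: $10,370 − $1,488.50 = $8,881.50.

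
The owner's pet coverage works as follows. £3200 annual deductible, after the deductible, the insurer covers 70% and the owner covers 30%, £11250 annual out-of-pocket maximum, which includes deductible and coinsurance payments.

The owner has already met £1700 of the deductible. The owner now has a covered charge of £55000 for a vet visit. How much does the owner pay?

£1700 of the £3200 deductible is already met, leaving £1500.
That leaves £55000 − £1500 = £53500 for coinsurance.
Owner's 30% share of £53500 is £16050.
Owner responsibility before any cap: £1500 + £16050 = £17550.
Year-to-date out-of-pocket would reach £1700 + £17550 = £19250, above the £11250 maximum, so the owner pays only £11250 − £1700 = £9550.

£9550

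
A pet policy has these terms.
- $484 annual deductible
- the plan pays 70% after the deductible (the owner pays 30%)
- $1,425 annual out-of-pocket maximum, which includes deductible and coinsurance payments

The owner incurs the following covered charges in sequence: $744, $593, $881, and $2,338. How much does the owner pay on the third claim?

Bill 1, $744: $484 to deductible, leaving $260; 30% of $260 = $78. Owner owes $562 (running OOP $562).
Bill 2, $593: deductible met; 30% of $593 = $177.90. Owner owes $177.90 (running OOP $739.90).
Bill 3, $881: deductible already satisfied, so owner's share is 30% × $881 = $264.30. Owner pays $264.30; OOP now $1,004.20.

$264.30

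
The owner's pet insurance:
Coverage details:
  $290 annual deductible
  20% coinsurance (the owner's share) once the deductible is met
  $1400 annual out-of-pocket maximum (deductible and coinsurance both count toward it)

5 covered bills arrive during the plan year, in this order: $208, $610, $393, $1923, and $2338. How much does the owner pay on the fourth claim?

Claim 1 — $208: fully absorbed by the deductible. Owner owes $208 (running OOP $208).
Claim 2 — $610: deductible takes $82, $528 remains; owner's 20% is $105.60. Owner pays $187.60; OOP now $395.60.
Claim 3 — $393: deductible met; 20% of $393 = $78.60. Cost to owner: $78.60. OOP to date $474.20.
Claim 4 — $1923: deductible already satisfied, so owner's share is 20% × $1923 = $384.60. Owner pays $384.60; OOP now $858.80.

$384.60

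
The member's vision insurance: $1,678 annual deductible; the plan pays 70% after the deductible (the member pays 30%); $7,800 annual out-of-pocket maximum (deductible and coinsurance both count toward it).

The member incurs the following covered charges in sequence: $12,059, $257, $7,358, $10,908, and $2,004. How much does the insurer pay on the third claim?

Bill 1, $12,059: $1,678 to deductible, leaving $10,381; member's 30% is $3,114.30. Member owes $4,792.30 (running OOP $4,792.30). Plan pays $12,059 − $4,792.30 = $7,266.70.
Bill 2, $257: 30% coinsurance on $257 = $77.10. Cost to member: $77.10. OOP to date $4,869.40. Insurer: $257 − $77.10 = $179.90.
Bill 3, $7,358: deductible met; 30% of $7,358 = $2,207.40. Cost to member: $2,207.40. OOP to date $7,076.80. Plan pays $7,358 − $2,207.40 = $5,150.60.

$5,150.60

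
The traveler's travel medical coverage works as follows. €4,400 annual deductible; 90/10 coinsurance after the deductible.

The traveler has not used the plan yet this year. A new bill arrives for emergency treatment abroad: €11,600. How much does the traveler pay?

The full €4,400 deductible is still open; €4,400 of this bill applies to it.
After the €4,400 deductible portion, €11,600 − €4,400 = €7,200 is subject to coinsurance.
Traveler's 10% share of €7,200 is €720.
Traveler responsibility: €4,400 + €720 = €5,120.

€5,120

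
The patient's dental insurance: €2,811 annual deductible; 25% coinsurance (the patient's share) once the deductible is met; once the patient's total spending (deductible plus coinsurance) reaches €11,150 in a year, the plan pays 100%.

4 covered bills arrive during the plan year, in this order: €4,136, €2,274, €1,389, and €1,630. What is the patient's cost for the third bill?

Bill 1, €4,136: €2,811 to deductible, leaving €1,325; coinsurance €1,325 × 25% = €331.25. Patient owes €3,142.25 (running OOP €3,142.25).
Bill 2, €2,274: 25% coinsurance on €2,274 = €568.50. Patient pays €568.50; OOP now €3,710.75.
Bill 3, €1,389: 25% coinsurance on €1,389 = €347.25. Patient owes €347.25 (running OOP €4,058).

€347.25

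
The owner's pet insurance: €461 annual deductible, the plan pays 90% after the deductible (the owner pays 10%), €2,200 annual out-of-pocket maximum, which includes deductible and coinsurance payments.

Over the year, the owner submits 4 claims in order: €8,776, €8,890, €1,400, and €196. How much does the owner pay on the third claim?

€18.50

Claim 1 — €8,776: €461 finishes the deductible; €8,315 goes to coinsurance; owner's 10% is €831.50. Cost to owner: €1,292.50. OOP to date €1,292.50.
Claim 2 — €8,890: 10% coinsurance on €8,890 = €889. Owner owes €889 (running OOP €2,181.50).
Claim 3 — €1,400: 10% coinsurance on €1,400 = €140. OOP would hit €2,321.50 > €2,200, so the cap limits the owner to €2,200 − €2,181.50 = €18.50.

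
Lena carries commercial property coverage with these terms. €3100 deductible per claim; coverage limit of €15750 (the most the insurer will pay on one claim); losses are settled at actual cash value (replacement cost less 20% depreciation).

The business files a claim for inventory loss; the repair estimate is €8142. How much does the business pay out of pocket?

€4728.40

Depreciate 20%: the covered value is €8142 × 0.8 = €6513.60.
Less the €3100 deductible: €6513.60 − €3100 = €3413.60.
€3413.60 ≤ €15750, so the limit doesn't bind; insurer pays €3413.60.
Business's share is the uncovered remainder: €8142 − €3413.60 = €4728.40.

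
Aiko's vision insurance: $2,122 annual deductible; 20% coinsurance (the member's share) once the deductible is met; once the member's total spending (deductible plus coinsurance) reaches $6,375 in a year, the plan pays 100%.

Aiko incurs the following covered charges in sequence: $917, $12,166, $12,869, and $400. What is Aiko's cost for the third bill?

$2,060.80

Claim 1 — $917: all of it applies to the deductible. Member pays $917; OOP now $917.
Claim 2 — $12,166: deductible takes $1,205, $10,961 remains; 20% of $10,961 = $2,192.20. Member owes $3,397.20 (running OOP $4,314.20).
Claim 3 — $12,869: 20% coinsurance on $12,869 = $2,573.80. That would push OOP to $6,888, over the $6,375 cap, so member pays $6,375 − $4,314.20 = $2,060.80.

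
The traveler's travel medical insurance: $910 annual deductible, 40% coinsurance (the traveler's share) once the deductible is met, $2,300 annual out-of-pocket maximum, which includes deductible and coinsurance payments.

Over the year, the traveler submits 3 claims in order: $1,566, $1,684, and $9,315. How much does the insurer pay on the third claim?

$8,861

#1 ($1,566): $910 finishes the deductible; $656 goes to coinsurance; traveler's 40% is $262.40. Cost to traveler: $1,172.40. OOP to date $1,172.40. Insurer: $1,566 − $1,172.40 = $393.60.
#2 ($1,684): deductible already satisfied, so traveler's share is 40% × $1,684 = $673.60. Traveler owes $673.60 (running OOP $1,846). Insurer: $1,684 − $673.60 = $1,010.40.
#3 ($9,315): 40% coinsurance on $9,315 = $3,726. Adding that to $1,846 gives $5,572, past the $2,300 cap; traveler pays only $2,300 − $1,846 = $454. Insurer: $9,315 − $454 = $8,861.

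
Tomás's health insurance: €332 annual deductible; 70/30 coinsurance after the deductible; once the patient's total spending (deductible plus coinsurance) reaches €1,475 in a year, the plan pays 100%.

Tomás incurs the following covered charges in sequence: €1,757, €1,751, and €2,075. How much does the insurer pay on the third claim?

€1,884.80

Claim 1 — €1,757: €332 to deductible, leaving €1,425; patient's 30% is €427.50. Cost to patient: €759.50. OOP to date €759.50. Plan pays €1,757 − €759.50 = €997.50.
Claim 2 — €1,751: deductible already satisfied, so patient's share is 30% × €1,751 = €525.30. Cost to patient: €525.30. OOP to date €1,284.80. Plan pays €1,751 − €525.30 = €1,225.70.
Claim 3 — €2,075: deductible already satisfied, so patient's share is 30% × €2,075 = €622.50. That would push OOP to €1,907.30, over the €1,475 cap, so patient pays €1,475 − €1,284.80 = €190.20. Plan pays €2,075 − €190.20 = €1,884.80.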